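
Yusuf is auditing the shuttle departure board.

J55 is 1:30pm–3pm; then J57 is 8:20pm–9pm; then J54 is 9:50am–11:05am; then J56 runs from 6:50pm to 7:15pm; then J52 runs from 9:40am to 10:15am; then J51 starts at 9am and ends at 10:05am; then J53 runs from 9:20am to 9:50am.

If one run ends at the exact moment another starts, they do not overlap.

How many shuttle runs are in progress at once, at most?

3

Sweep the timeline, counting +1 at each start and −1 at each end (ends before starts at a tie):
9am start J51 → 1
9:20am start J53 → 2
9:40am start J52 → 3
9:50am end J53 → 2
9:50am start J54 → 3
10:05am end J51 → 2
10:15am end J52 → 1
11:05am end J54 → 0
1:30pm start J55 → 1
3pm end J55 → 0
6:50pm start J56 → 1
7:15pm end J56 → 0
8:20pm start J57 → 1
9pm end J57 → 0
Peak is 3, at 9:40am (J51, J52, J53).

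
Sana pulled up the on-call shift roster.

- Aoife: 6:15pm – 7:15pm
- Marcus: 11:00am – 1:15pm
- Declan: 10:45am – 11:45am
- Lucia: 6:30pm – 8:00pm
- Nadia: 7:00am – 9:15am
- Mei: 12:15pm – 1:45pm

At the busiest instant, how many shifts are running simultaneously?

Sweep the timeline, counting +1 at each start and −1 at each end (ends before starts at a tie):
7:00am start Nadia → 1
9:15am end Nadia → 0
10:45am start Declan → 1
11:00am start Marcus → 2
11:45am end Declan → 1
12:15pm start Mei → 2
1:15pm end Marcus → 1
1:45pm end Mei → 0
6:15pm start Aoife → 1
6:30pm start Lucia → 2
7:15pm end Aoife → 1
8:00pm end Lucia → 0
Peak is 2, at 11:00am (Declan, Marcus).

2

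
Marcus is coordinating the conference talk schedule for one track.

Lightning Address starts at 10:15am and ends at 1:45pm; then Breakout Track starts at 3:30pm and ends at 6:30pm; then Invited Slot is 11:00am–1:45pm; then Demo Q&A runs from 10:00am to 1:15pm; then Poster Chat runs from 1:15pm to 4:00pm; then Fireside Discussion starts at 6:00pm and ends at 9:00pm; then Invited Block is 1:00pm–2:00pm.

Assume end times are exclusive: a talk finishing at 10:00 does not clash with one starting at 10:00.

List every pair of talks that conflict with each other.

Breakout Track & Fireside Discussion, Breakout Track & Poster Chat, Demo Q&A & Invited Block, Demo Q&A & Invited Slot, Demo Q&A & Lightning Address, Invited Block & Invited Slot, Invited Block & Lightning Address, Invited Block & Poster Chat, Invited Slot & Lightning Address, Invited Slot & Poster Chat, Lightning Address & Poster Chat

Sorted by start: Demo Q&A, Lightning Address, Invited Slot, Invited Block, Poster Chat, Breakout Track, Fireside Discussion.
Lightning Address starts before Demo Q&A ends → Demo Q&A and Lightning Address overlap.
Invited Slot starts before Demo Q&A ends → Demo Q&A and Invited Slot overlap.
Invited Block starts before Demo Q&A ends → Demo Q&A and Invited Block overlap.
Poster Chat starts exactly when Demo Q&A ends (back-to-back, no overlap), so nothing later overlaps Demo Q&A either.
Invited Slot starts before Lightning Address ends → Lightning Address and Invited Slot overlap.
Invited Block starts before Lightning Address ends → Lightning Address and Invited Block overlap.
Poster Chat starts before Lightning Address ends → Lightning Address and Poster Chat overlap.
Breakout Track starts after Lightning Address ends, so nothing later overlaps Lightning Address either.
Invited Block starts before Invited Slot ends → Invited Slot and Invited Block overlap.
Poster Chat starts before Invited Slot ends → Invited Slot and Poster Chat overlap.
Breakout Track starts after Invited Slot ends, so nothing later overlaps Invited Slot either.
Poster Chat starts before Invited Block ends → Invited Block and Poster Chat overlap.
Breakout Track starts after Invited Block ends, so nothing later overlaps Invited Block either.
Breakout Track starts before Poster Chat ends → Poster Chat and Breakout Track overlap.
Fireside Discussion starts after Poster Chat ends.
Fireside Discussion starts before Breakout Track ends → Breakout Track and Fireside Discussion overlap.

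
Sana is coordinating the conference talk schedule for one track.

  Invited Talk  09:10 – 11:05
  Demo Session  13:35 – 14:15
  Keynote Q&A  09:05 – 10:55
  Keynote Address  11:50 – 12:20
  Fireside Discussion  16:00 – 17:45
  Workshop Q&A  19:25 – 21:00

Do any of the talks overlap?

Yes

Two intervals overlap when each starts before the other ends.
Sorted by start: Keynote Q&A, Invited Talk, Keynote Address, Demo Session, Fireside Discussion, Workshop Q&A.
Invited Talk starts before Keynote Q&A ends → Keynote Q&A and Invited Talk overlap.
That's a conflict, so the schedule is not conflict-free.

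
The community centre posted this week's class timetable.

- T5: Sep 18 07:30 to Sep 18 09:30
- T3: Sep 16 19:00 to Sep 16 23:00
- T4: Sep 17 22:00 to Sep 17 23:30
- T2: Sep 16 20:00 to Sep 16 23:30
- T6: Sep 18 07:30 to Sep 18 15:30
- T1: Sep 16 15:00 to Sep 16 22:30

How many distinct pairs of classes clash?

Sorted by start: T1, T3, T2, T4, T5, T6.
T3 starts before T1 ends → T1 and T3 overlap.
T2 starts before T1 ends → T1 and T2 overlap.
T4 starts after T1 ends, so T1 has no further overlaps.
T2 starts before T3 ends → T3 and T2 overlap.
T4 starts after T3 ends, so T3 has no further overlaps.
T4 starts after T2 ends, so T2 has no further overlaps.
T5 starts after T4 ends, so T4 has no further overlaps.
T6 starts before T5 ends → T5 and T6 overlap.
Overlapping pairs: T1 & T2, T1 & T3, T2 & T3, T5 & T6 — 4 in total.

4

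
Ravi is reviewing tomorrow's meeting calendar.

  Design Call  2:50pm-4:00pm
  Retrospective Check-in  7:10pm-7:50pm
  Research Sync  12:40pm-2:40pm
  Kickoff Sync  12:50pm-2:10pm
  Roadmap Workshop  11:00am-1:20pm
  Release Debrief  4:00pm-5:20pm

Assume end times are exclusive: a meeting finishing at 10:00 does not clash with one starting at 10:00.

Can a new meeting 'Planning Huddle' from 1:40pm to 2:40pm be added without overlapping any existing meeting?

No — it overlaps Kickoff Sync, Research Sync

Roadmap Workshop: ends 1:20pm at or before Planning Huddle starts 1:40pm → clear.
Research Sync: starts 12:40pm before Planning Huddle ends 2:40pm, and ends 2:40pm after Planning Huddle starts 1:40pm → overlap.
Kickoff Sync: starts 12:50pm before Planning Huddle ends 2:40pm, and ends 2:10pm after Planning Huddle starts 1:40pm → overlap.
Design Call: starts 2:50pm at or after Planning Huddle ends 2:40pm → clear.
Release Debrief: starts 4:00pm at or after Planning Huddle ends 2:40pm → clear.
Retrospective Check-in: starts 7:10pm at or after Planning Huddle ends 2:40pm → clear.
Planning Huddle overlaps Research Sync, Kickoff Sync.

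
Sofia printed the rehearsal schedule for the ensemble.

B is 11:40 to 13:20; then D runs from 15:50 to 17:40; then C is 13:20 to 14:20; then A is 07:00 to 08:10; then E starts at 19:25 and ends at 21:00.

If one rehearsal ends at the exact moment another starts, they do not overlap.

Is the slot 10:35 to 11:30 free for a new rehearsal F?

A: ends 08:10 at or before F starts 10:35 → clear.
B: starts 11:40 at or after F ends 11:30 → clear.
C: starts 13:20 at or after F ends 11:30 → clear.
D: starts 15:50 at or after F ends 11:30 → clear.
E: starts 19:25 at or after F ends 11:30 → clear.

Yes — the slot is free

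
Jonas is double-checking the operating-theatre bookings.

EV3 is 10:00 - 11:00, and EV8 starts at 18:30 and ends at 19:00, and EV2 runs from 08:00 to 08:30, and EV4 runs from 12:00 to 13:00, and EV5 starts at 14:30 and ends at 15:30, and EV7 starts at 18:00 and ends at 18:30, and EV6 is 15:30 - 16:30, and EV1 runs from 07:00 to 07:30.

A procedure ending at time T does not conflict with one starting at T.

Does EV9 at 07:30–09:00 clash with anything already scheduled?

Yes — it overlaps EV2

EV1: ends 07:30 at or before EV9 starts 07:30 → clear.
EV2: starts 08:00 before EV9 ends 09:00, and ends 08:30 after EV9 starts 07:30 → overlap.
EV3: starts 10:00 at or after EV9 ends 09:00 → clear.
EV4: starts 12:00 at or after EV9 ends 09:00 → clear.
EV5: starts 14:30 at or after EV9 ends 09:00 → clear.
EV6: starts 15:30 at or after EV9 ends 09:00 → clear.
EV7: starts 18:00 at or after EV9 ends 09:00 → clear.
EV8: starts 18:30 at or after EV9 ends 09:00 → clear.
EV9 overlaps EV2.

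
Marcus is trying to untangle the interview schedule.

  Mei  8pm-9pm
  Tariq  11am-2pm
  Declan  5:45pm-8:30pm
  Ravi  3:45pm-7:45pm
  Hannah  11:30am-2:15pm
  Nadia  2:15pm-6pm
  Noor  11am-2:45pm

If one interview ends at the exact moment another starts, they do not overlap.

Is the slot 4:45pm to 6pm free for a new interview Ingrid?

Tariq: ends 2pm at or before Ingrid starts 4:45pm → clear.
Noor: ends 2:45pm at or before Ingrid starts 4:45pm → clear.
Hannah: ends 2:15pm at or before Ingrid starts 4:45pm → clear.
Nadia: starts 2:15pm before Ingrid ends 6pm, and ends 6pm after Ingrid starts 4:45pm → overlap.
Ravi: starts 3:45pm before Ingrid ends 6pm, and ends 7:45pm after Ingrid starts 4:45pm → overlap.
Declan: starts 5:45pm before Ingrid ends 6pm, and ends 8:30pm after Ingrid starts 4:45pm → overlap.
Mei: starts 8pm at or after Ingrid ends 6pm → clear.
Ingrid overlaps Ravi, Nadia, Declan.

No — it overlaps Declan, Nadia, Ravi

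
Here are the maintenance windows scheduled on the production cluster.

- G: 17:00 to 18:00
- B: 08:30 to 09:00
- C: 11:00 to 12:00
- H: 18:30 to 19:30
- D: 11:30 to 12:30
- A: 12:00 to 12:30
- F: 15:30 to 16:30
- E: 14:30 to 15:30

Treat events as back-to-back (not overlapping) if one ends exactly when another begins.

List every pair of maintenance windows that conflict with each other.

A & D, C & D

Sorted by start: B, C, D, A, E, F, G, H.
C starts after B ends, so nothing later overlaps B either.
D starts before C ends → C and D overlap.
A starts exactly when C ends (back-to-back, no overlap), so nothing later overlaps C either.
A starts before D ends → D and A overlap.
E starts after D ends, so nothing later overlaps D either.
E starts after A ends, so nothing later overlaps A either.
F starts exactly when E ends (back-to-back, no overlap), so nothing later overlaps E either.
G starts after F ends, so nothing later overlaps F either.
H starts after G ends.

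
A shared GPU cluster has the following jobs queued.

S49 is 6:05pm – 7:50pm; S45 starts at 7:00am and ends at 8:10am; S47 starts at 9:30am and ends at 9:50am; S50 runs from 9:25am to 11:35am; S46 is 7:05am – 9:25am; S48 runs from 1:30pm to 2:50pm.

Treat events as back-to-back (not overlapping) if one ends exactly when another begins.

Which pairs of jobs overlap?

S45 & S46, S47 & S50

Sorted by start: S45, S46, S50, S47, S48, S49.
S46 starts before S45 ends → S45 and S46 overlap.
S50 starts after S45 ends — done with S45.
S50 starts exactly when S46 ends (back-to-back, no overlap) — done with S46.
S47 starts before S50 ends → S50 and S47 overlap.
S48 starts after S50 ends — done with S50.
S48 starts after S47 ends — done with S47.
S49 starts after S48 ends.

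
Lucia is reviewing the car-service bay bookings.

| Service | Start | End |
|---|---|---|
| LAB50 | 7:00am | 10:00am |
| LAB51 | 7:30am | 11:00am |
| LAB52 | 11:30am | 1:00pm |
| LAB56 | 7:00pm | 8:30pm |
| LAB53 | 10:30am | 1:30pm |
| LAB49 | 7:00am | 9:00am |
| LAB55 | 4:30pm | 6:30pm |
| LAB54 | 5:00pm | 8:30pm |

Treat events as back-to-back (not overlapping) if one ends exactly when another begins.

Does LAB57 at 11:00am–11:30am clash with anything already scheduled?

Yes — it overlaps LAB53

LAB49: ends 9:00am at or before LAB57 starts 11:00am → clear.
LAB50: ends 10:00am at or before LAB57 starts 11:00am → clear.
LAB51: ends 11:00am at or before LAB57 starts 11:00am → clear.
LAB53: starts 10:30am before LAB57 ends 11:30am, and ends 1:30pm after LAB57 starts 11:00am → overlap.
LAB52: starts 11:30am at or after LAB57 ends 11:30am → clear.
LAB55: starts 4:30pm at or after LAB57 ends 11:30am → clear.
LAB54: starts 5:00pm at or after LAB57 ends 11:30am → clear.
LAB56: starts 7:00pm at or after LAB57 ends 11:30am → clear.
LAB57 overlaps LAB53.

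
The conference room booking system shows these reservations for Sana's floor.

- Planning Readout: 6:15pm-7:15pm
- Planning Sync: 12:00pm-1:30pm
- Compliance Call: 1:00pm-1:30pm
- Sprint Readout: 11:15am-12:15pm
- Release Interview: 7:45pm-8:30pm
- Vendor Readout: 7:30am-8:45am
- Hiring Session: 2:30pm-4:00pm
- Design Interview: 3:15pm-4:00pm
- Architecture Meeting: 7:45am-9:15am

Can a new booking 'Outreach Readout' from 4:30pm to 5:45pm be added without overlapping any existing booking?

Yes — the slot is free

Vendor Readout: ends 8:45am at or before Outreach Readout starts 4:30pm → clear.
Architecture Meeting: ends 9:15am at or before Outreach Readout starts 4:30pm → clear.
Sprint Readout: ends 12:15pm at or before Outreach Readout starts 4:30pm → clear.
Planning Sync: ends 1:30pm at or before Outreach Readout starts 4:30pm → clear.
Compliance Call: ends 1:30pm at or before Outreach Readout starts 4:30pm → clear.
Hiring Session: ends 4:00pm at or before Outreach Readout starts 4:30pm → clear.
Design Interview: ends 4:00pm at or before Outreach Readout starts 4:30pm → clear.
Planning Readout: starts 6:15pm at or after Outreach Readout ends 5:45pm → clear.
Release Interview: starts 7:45pm at or after Outreach Readout ends 5:45pm → clear.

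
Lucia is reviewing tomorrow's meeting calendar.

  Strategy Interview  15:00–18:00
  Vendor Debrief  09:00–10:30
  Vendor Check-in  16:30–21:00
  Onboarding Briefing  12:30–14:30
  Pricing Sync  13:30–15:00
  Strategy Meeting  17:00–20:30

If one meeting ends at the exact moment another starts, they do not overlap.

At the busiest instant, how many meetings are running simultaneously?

3

Walk through starts and ends in time order (an end at T is processed before a start at T):
09:00 start Vendor Debrief → 1
10:30 end Vendor Debrief → 0
12:30 start Onboarding Briefing → 1
13:30 start Pricing Sync → 2
14:30 end Onboarding Briefing → 1
15:00 end Pricing Sync → 0
15:00 start Strategy Interview → 1
16:30 start Vendor Check-in → 2
17:00 start Strategy Meeting → 3
18:00 end Strategy Interview → 2
20:30 end Strategy Meeting → 1
21:00 end Vendor Check-in → 0
Peak is 3, at 17:00 (Strategy Interview, Strategy Meeting, Vendor Check-in).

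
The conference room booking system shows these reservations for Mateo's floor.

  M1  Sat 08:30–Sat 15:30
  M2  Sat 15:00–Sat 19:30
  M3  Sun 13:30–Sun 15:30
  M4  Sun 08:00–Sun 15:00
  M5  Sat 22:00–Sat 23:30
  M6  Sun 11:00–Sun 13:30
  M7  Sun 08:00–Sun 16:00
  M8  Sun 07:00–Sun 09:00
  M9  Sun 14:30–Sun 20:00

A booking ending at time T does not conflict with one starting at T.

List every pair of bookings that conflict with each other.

M1 & M2, M3 & M4, M3 & M7, M3 & M9, M4 & M6, M4 & M7, M4 & M8, M4 & M9, M6 & M7, M7 & M8, M7 & M9

Sorted by start: M1, M2, M5, M8, M4, M7, M6, M3, M9.
M2 starts before M1 ends → M1 and M2 overlap.
M5 starts after M1 ends — done with M1.
M5 starts after M2 ends — done with M2.
M8 starts after M5 ends — done with M5.
M4 starts before M8 ends → M8 and M4 overlap.
M7 starts before M8 ends → M8 and M7 overlap.
M6 starts after M8 ends — done with M8.
M7 starts before M4 ends → M4 and M7 overlap.
M6 starts before M4 ends → M4 and M6 overlap.
M3 starts before M4 ends → M4 and M3 overlap.
M9 starts before M4 ends → M4 and M9 overlap.
M6 starts before M7 ends → M7 and M6 overlap.
M3 starts before M7 ends → M7 and M3 overlap.
M9 starts before M7 ends → M7 and M9 overlap.
M3 starts exactly when M6 ends (back-to-back, no overlap) — done with M6.
M9 starts before M3 ends → M3 and M9 overlap.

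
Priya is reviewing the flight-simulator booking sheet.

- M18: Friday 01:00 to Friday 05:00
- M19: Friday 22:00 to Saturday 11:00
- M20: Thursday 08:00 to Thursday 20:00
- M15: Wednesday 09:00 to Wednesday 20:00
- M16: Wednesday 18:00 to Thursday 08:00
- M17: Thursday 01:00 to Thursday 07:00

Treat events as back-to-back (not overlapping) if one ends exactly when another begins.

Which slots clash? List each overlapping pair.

Sorted by start: M15, M16, M17, M20, M18, M19.
M16 starts before M15 ends → M15 and M16 overlap.
M17 starts after M15 ends; M15 is clear from here.
M17 starts before M16 ends → M16 and M17 overlap.
M20 starts exactly when M16 ends (back-to-back, no overlap); M16 is clear from here.
M20 starts after M17 ends; M17 is clear from here.
M18 starts after M20 ends; M20 is clear from here.
M19 starts after M18 ends.

M15 & M16, M16 & M17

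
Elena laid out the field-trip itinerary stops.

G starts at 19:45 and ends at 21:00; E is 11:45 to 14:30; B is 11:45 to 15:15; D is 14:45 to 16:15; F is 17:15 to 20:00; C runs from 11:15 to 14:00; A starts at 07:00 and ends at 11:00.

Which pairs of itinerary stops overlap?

Check each pair: they overlap iff neither finishes before the other starts.
Sorted by start: A, C, B, E, D, F, G.
C starts after A ends, so A has no further overlaps.
B starts before C ends → C and B overlap.
E starts before C ends → C and E overlap.
D starts after C ends, so C has no further overlaps.
E starts before B ends → B and E overlap.
D starts before B ends → B and D overlap.
F starts after B ends, so B has no further overlaps.
D starts after E ends, so E has no further overlaps.
F starts after D ends, so D has no further overlaps.
G starts before F ends → F and G overlap.

B & C, B & D, B & E, C & E, F & G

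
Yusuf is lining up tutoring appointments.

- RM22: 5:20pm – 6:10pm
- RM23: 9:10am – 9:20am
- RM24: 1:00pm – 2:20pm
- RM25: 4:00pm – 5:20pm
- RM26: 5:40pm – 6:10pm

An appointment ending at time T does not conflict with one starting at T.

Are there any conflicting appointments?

Yes

Two intervals overlap when each starts before the other ends.
Sorted by start: RM23, RM24, RM25, RM22, RM26.
RM24 starts after RM23 ends, so nothing later overlaps RM23 either.
RM25 starts after RM24 ends, so nothing later overlaps RM24 either.
RM22 starts exactly when RM25 ends (back-to-back, no overlap), so nothing later overlaps RM25 either.
RM26 starts before RM22 ends → RM22 and RM26 overlap.
That's a conflict, so the schedule is not conflict-free.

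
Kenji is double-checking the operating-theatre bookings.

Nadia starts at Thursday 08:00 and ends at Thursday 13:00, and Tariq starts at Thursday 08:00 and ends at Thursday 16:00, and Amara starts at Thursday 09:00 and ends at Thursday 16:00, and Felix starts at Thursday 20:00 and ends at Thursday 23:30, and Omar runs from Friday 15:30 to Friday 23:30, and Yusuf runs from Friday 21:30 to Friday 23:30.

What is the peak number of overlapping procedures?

3

Sweep the timeline, counting +1 at each start and −1 at each end (ends before starts at a tie):
Thursday 08:00 start Nadia → 1
Thursday 08:00 start Tariq → 2
Thursday 09:00 start Amara → 3
Thursday 13:00 end Nadia → 2
Thursday 16:00 end Amara → 1
Thursday 16:00 end Tariq → 0
Thursday 20:00 start Felix → 1
Thursday 23:30 end Felix → 0
Friday 15:30 start Omar → 1
Friday 21:30 start Yusuf → 2
Friday 23:30 end Omar → 1
Friday 23:30 end Yusuf → 0
Peak is 3, at Thursday 09:00 (Amara, Nadia, Tariq).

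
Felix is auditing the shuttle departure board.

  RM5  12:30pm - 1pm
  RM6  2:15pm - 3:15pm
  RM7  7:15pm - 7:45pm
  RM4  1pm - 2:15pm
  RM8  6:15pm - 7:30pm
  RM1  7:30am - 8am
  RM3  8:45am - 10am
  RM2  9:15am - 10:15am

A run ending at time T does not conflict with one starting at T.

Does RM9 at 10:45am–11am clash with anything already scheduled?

RM1: ends 8am at or before RM9 starts 10:45am → clear.
RM3: ends 10am at or before RM9 starts 10:45am → clear.
RM2: ends 10:15am at or before RM9 starts 10:45am → clear.
RM5: starts 12:30pm at or after RM9 ends 11am → clear.
RM4: starts 1pm at or after RM9 ends 11am → clear.
RM6: starts 2:15pm at or after RM9 ends 11am → clear.
RM8: starts 6:15pm at or after RM9 ends 11am → clear.
RM7: starts 7:15pm at or after RM9 ends 11am → clear.

No — it doesn't clash with anything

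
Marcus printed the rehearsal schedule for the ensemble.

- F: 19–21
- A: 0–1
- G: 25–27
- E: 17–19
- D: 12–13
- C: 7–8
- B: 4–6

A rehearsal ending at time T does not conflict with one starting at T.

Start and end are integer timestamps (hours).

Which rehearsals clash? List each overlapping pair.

none

Two intervals overlap when each starts before the other ends.
Sorted by start: A, B, C, D, E, F, G.
B starts after A ends, so nothing later overlaps A either.
C starts after B ends, so nothing later overlaps B either.
D starts after C ends, so nothing later overlaps C either.
E starts after D ends, so nothing later overlaps D either.
F starts exactly when E ends (back-to-back, no overlap), so nothing later overlaps E either.
G starts after F ends.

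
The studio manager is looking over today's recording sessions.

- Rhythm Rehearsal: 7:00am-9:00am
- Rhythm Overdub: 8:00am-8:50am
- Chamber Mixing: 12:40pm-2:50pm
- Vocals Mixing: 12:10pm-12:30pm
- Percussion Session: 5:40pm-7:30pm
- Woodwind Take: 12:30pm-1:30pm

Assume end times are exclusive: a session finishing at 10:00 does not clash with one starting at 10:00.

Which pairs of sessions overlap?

Chamber Mixing & Woodwind Take, Rhythm Overdub & Rhythm Rehearsal

Two intervals overlap when each starts before the other ends.
Sorted by start: Rhythm Rehearsal, Rhythm Overdub, Vocals Mixing, Woodwind Take, Chamber Mixing, Percussion Session.
Rhythm Overdub starts before Rhythm Rehearsal ends → Rhythm Rehearsal and Rhythm Overdub overlap.
Vocals Mixing starts after Rhythm Rehearsal ends; Rhythm Rehearsal is clear from here.
Vocals Mixing starts after Rhythm Overdub ends; Rhythm Overdub is clear from here.
Woodwind Take starts exactly when Vocals Mixing ends (back-to-back, no overlap); Vocals Mixing is clear from here.
Chamber Mixing starts before Woodwind Take ends → Woodwind Take and Chamber Mixing overlap.
Percussion Session starts after Woodwind Take ends.
Percussion Session starts after Chamber Mixing ends.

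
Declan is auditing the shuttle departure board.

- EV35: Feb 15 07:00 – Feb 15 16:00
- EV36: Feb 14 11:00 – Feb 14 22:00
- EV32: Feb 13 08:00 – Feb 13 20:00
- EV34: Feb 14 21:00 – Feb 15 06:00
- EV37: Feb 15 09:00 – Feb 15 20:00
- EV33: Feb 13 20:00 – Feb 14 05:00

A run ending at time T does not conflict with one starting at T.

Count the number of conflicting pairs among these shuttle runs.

2

Check each pair: they overlap iff neither finishes before the other starts.
Sorted by start: EV32, EV33, EV36, EV34, EV35, EV37.
EV33 starts exactly when EV32 ends (back-to-back, no overlap) — done with EV32.
EV36 starts after EV33 ends — done with EV33.
EV34 starts before EV36 ends → EV36 and EV34 overlap.
EV35 starts after EV36 ends — done with EV36.
EV35 starts after EV34 ends — done with EV34.
EV37 starts before EV35 ends → EV35 and EV37 overlap.
Overlapping pairs: EV34 & EV36, EV35 & EV37 — 2 in total.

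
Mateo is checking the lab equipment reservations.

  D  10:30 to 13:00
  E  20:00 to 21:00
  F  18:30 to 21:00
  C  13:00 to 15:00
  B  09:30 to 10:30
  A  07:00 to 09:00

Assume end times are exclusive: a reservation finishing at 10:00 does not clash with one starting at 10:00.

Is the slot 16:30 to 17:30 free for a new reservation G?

Yes — the slot is free

A: ends 09:00 at or before G starts 16:30 → clear.
B: ends 10:30 at or before G starts 16:30 → clear.
D: ends 13:00 at or before G starts 16:30 → clear.
C: ends 15:00 at or before G starts 16:30 → clear.
F: starts 18:30 at or after G ends 17:30 → clear.
E: starts 20:00 at or after G ends 17:30 → clear.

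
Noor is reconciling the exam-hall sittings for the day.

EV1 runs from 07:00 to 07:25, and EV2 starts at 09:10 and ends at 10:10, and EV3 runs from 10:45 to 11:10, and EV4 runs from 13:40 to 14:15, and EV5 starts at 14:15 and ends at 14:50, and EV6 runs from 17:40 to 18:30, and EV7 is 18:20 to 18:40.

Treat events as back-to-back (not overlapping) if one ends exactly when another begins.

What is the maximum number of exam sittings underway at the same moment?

2

Walk through starts and ends in time order (an end at T is processed before a start at T):
07:00 start EV1 → 1
07:25 end EV1 → 0
09:10 start EV2 → 1
10:10 end EV2 → 0
10:45 start EV3 → 1
11:10 end EV3 → 0
13:40 start EV4 → 1
14:15 end EV4 → 0
14:15 start EV5 → 1
14:50 end EV5 → 0
17:40 start EV6 → 1
18:20 start EV7 → 2
18:30 end EV6 → 1
18:40 end EV7 → 0
Peak is 2, at 18:20 (EV6, EV7).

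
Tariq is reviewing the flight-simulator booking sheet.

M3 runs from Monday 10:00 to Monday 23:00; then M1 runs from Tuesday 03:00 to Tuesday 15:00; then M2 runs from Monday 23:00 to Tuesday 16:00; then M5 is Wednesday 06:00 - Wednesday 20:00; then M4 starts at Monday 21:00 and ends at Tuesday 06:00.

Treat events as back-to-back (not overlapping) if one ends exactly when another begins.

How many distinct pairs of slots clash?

4

Sorted by start: M3, M4, M2, M1, M5.
M4 starts before M3 ends → M3 and M4 overlap.
M2 starts exactly when M3 ends (back-to-back, no overlap), so M3 has no further overlaps.
M2 starts before M4 ends → M4 and M2 overlap.
M1 starts before M4 ends → M4 and M1 overlap.
M5 starts after M4 ends.
M1 starts before M2 ends → M2 and M1 overlap.
M5 starts after M2 ends.
M5 starts after M1 ends.
Overlapping pairs: M1 & M2, M1 & M4, M2 & M4, M3 & M4 — 4 in total.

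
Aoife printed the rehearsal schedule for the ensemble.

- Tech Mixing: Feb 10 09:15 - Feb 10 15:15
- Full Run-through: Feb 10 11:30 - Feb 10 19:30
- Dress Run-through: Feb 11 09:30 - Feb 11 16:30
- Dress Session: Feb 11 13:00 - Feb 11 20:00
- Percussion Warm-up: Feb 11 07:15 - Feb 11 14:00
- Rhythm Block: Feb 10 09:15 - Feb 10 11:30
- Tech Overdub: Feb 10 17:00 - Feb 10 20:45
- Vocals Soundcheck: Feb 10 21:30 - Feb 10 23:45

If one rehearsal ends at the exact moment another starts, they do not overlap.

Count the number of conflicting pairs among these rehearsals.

Two intervals overlap when each starts before the other ends.
Sorted by start: Tech Mixing, Rhythm Block, Full Run-through, Tech Overdub, Vocals Soundcheck, Percussion Warm-up, Dress Run-through, Dress Session.
Rhythm Block starts before Tech Mixing ends → Tech Mixing and Rhythm Block overlap.
Full Run-through starts before Tech Mixing ends → Tech Mixing and Full Run-through overlap.
Tech Overdub starts after Tech Mixing ends — done with Tech Mixing.
Full Run-through starts exactly when Rhythm Block ends (back-to-back, no overlap) — done with Rhythm Block.
Tech Overdub starts before Full Run-through ends → Full Run-through and Tech Overdub overlap.
Vocals Soundcheck starts after Full Run-through ends — done with Full Run-through.
Vocals Soundcheck starts after Tech Overdub ends — done with Tech Overdub.
Percussion Warm-up starts after Vocals Soundcheck ends — done with Vocals Soundcheck.
Dress Run-through starts before Percussion Warm-up ends → Percussion Warm-up and Dress Run-through overlap.
Dress Session starts before Percussion Warm-up ends → Percussion Warm-up and Dress Session overlap.
Dress Session starts before Dress Run-through ends → Dress Run-through and Dress Session overlap.
Overlapping pairs: Dress Run-through & Dress Session, Dress Run-through & Percussion Warm-up, Dress Session & Percussion Warm-up, Full Run-through & Tech Mixing, Full Run-through & Tech Overdub, Rhythm Block & Tech Mixing — 6 in total.

6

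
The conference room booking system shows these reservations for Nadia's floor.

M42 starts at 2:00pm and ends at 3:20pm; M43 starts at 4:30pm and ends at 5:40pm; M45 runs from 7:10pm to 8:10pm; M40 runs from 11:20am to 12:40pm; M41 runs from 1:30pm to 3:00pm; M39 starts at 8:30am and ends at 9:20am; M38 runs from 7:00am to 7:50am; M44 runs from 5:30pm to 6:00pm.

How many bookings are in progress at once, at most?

2

Walk through starts and ends in time order (an end at T is processed before a start at T):
7:00am start M38 → 1
7:50am end M38 → 0
8:30am start M39 → 1
9:20am end M39 → 0
11:20am start M40 → 1
12:40pm end M40 → 0
1:30pm start M41 → 1
2:00pm start M42 → 2
3:00pm end M41 → 1
3:20pm end M42 → 0
4:30pm start M43 → 1
5:30pm start M44 → 2
5:40pm end M43 → 1
6:00pm end M44 → 0
7:10pm start M45 → 1
8:10pm end M45 → 0
Peak is 2, at 2:00pm (M41, M42).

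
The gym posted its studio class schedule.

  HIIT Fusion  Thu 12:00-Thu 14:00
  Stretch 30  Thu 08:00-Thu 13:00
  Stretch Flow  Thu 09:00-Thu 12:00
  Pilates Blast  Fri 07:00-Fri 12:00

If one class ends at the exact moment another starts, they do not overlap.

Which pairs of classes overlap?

HIIT Fusion & Stretch 30, Stretch 30 & Stretch Flow

Two intervals overlap when each starts before the other ends.
Sorted by start: Stretch 30, Stretch Flow, HIIT Fusion, Pilates Blast.
Stretch Flow starts before Stretch 30 ends → Stretch 30 and Stretch Flow overlap.
HIIT Fusion starts before Stretch 30 ends → Stretch 30 and HIIT Fusion overlap.
Pilates Blast starts after Stretch 30 ends.
HIIT Fusion starts exactly when Stretch Flow ends (back-to-back, no overlap), so nothing later overlaps Stretch Flow either.
Pilates Blast starts after HIIT Fusion ends.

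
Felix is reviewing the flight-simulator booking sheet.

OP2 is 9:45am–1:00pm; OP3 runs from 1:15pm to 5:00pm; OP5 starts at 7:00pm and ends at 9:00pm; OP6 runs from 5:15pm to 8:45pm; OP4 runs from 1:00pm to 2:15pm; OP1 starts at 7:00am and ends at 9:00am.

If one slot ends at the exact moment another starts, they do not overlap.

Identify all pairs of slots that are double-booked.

Sorted by start: OP1, OP2, OP4, OP3, OP6, OP5.
OP2 starts after OP1 ends, so OP1 has no further overlaps.
OP4 starts exactly when OP2 ends (back-to-back, no overlap), so OP2 has no further overlaps.
OP3 starts before OP4 ends → OP4 and OP3 overlap.
OP6 starts after OP4 ends, so OP4 has no further overlaps.
OP6 starts after OP3 ends, so OP3 has no further overlaps.
OP5 starts before OP6 ends → OP6 and OP5 overlap.

OP3 & OP4, OP5 & OP6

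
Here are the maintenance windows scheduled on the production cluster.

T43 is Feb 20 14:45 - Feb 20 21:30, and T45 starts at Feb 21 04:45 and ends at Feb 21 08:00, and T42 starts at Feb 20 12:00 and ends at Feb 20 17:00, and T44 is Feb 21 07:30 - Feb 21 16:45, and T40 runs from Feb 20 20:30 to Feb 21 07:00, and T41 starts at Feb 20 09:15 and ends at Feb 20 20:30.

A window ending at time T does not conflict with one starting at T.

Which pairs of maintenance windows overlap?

Sorted by start: T41, T42, T43, T40, T45, T44.
T42 starts before T41 ends → T41 and T42 overlap.
T43 starts before T41 ends → T41 and T43 overlap.
T40 starts exactly when T41 ends (back-to-back, no overlap), so nothing later overlaps T41 either.
T43 starts before T42 ends → T42 and T43 overlap.
T40 starts after T42 ends, so nothing later overlaps T42 either.
T40 starts before T43 ends → T43 and T40 overlap.
T45 starts after T43 ends, so nothing later overlaps T43 either.
T45 starts before T40 ends → T40 and T45 overlap.
T44 starts after T40 ends.
T44 starts before T45 ends → T45 and T44 overlap.

T40 & T43, T40 & T45, T41 & T42, T41 & T43, T42 & T43, T44 & T45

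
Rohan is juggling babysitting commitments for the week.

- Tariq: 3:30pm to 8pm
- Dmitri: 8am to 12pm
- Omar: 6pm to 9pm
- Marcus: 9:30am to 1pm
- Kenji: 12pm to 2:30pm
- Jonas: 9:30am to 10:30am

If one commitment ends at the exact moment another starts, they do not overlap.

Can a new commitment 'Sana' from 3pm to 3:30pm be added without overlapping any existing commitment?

Dmitri: ends 12pm at or before Sana starts 3pm → clear.
Marcus: ends 1pm at or before Sana starts 3pm → clear.
Jonas: ends 10:30am at or before Sana starts 3pm → clear.
Kenji: ends 2:30pm at or before Sana starts 3pm → clear.
Tariq: starts 3:30pm at or after Sana ends 3:30pm → clear.
Omar: starts 6pm at or after Sana ends 3:30pm → clear.

Yes — the slot is free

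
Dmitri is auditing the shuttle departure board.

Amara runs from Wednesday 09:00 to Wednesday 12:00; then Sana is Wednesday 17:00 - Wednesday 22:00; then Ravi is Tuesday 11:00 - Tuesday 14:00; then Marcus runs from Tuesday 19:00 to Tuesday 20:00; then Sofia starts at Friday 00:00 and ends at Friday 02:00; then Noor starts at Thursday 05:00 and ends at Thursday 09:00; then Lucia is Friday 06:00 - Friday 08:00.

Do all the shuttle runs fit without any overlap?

Two intervals overlap when each starts before the other ends.
Sorted by start: Ravi, Marcus, Amara, Sana, Noor, Sofia, Lucia.
Marcus starts after Ravi ends, so nothing later overlaps Ravi either.
Amara starts after Marcus ends, so nothing later overlaps Marcus either.
Sana starts after Amara ends, so nothing later overlaps Amara either.
Noor starts after Sana ends, so nothing later overlaps Sana either.
Sofia starts after Noor ends, so nothing later overlaps Noor either.
Lucia starts after Sofia ends.
Every pair is clear; the schedule has no overlaps.

Yes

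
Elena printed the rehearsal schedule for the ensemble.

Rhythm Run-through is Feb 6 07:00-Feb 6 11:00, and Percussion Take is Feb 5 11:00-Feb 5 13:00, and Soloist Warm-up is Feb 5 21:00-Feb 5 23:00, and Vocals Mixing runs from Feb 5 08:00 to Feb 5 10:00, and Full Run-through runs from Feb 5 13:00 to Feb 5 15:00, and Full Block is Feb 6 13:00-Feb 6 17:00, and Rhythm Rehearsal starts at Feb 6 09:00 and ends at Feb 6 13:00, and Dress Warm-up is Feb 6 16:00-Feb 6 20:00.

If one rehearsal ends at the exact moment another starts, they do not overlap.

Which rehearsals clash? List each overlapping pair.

Check each pair: they overlap iff neither finishes before the other starts.
Sorted by start: Vocals Mixing, Percussion Take, Full Run-through, Soloist Warm-up, Rhythm Run-through, Rhythm Rehearsal, Full Block, Dress Warm-up.
Percussion Take starts after Vocals Mixing ends, so Vocals Mixing has no further overlaps.
Full Run-through starts exactly when Percussion Take ends (back-to-back, no overlap), so Percussion Take has no further overlaps.
Soloist Warm-up starts after Full Run-through ends, so Full Run-through has no further overlaps.
Rhythm Run-through starts after Soloist Warm-up ends, so Soloist Warm-up has no further overlaps.
Rhythm Rehearsal starts before Rhythm Run-through ends → Rhythm Run-through and Rhythm Rehearsal overlap.
Full Block starts after Rhythm Run-through ends, so Rhythm Run-through has no further overlaps.
Full Block starts exactly when Rhythm Rehearsal ends (back-to-back, no overlap), so Rhythm Rehearsal has no further overlaps.
Dress Warm-up starts before Full Block ends → Full Block and Dress Warm-up overlap.

Dress Warm-up & Full Block, Rhythm Rehearsal & Rhythm Run-through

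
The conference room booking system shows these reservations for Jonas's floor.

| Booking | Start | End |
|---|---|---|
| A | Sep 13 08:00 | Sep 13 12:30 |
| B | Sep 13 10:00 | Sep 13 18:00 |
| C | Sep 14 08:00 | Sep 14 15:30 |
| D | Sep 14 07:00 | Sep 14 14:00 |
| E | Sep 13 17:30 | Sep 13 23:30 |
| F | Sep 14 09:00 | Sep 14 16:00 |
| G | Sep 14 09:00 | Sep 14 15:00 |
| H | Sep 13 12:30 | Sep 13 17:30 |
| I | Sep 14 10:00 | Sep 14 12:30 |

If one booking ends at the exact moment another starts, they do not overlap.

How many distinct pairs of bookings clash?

13

Sorted by start: A, B, H, E, D, C, F, G, I.
B starts before A ends → A and B overlap.
H starts exactly when A ends (back-to-back, no overlap), so A has no further overlaps.
H starts before B ends → B and H overlap.
E starts before B ends → B and E overlap.
D starts after B ends, so B has no further overlaps.
E starts exactly when H ends (back-to-back, no overlap), so H has no further overlaps.
D starts after E ends, so E has no further overlaps.
C starts before D ends → D and C overlap.
F starts before D ends → D and F overlap.
G starts before D ends → D and G overlap.
I starts before D ends → D and I overlap.
F starts before C ends → C and F overlap.
G starts before C ends → C and G overlap.
I starts before C ends → C and I overlap.
G starts before F ends → F and G overlap.
I starts before F ends → F and I overlap.
I starts before G ends → G and I overlap.
Overlapping pairs: A & B, B & E, B & H, C & D, C & F, C & G, C & I, D & F, D & G, D & I, F & G, F & I, G & I — 13 in total.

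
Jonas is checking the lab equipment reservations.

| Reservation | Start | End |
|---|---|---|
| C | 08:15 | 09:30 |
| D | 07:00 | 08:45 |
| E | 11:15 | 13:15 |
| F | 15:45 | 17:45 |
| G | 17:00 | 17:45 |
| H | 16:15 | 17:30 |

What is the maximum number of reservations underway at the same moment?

Sort all start/end points and keep a running count:
07:00 start D → 1
08:15 start C → 2
08:45 end D → 1
09:30 end C → 0
11:15 start E → 1
13:15 end E → 0
15:45 start F → 1
16:15 start H → 2
17:00 start G → 3
17:30 end H → 2
17:45 end F → 1
17:45 end G → 0
Peak is 3, at 17:00 (F, G, H).

3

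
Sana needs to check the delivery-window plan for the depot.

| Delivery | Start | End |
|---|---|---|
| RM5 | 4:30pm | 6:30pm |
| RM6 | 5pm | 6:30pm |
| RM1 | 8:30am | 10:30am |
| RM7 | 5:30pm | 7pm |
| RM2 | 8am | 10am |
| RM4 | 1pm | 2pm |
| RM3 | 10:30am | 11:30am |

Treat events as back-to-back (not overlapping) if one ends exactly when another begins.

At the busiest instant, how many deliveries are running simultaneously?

Sort all start/end points and keep a running count:
8am start RM2 → 1
8:30am start RM1 → 2
10am end RM2 → 1
10:30am end RM1 → 0
10:30am start RM3 → 1
11:30am end RM3 → 0
1pm start RM4 → 1
2pm end RM4 → 0
4:30pm start RM5 → 1
5pm start RM6 → 2
5:30pm start RM7 → 3
6:30pm end RM5 → 2
6:30pm end RM6 → 1
7pm end RM7 → 0
Peak is 3, at 5:30pm (RM5, RM6, RM7).

3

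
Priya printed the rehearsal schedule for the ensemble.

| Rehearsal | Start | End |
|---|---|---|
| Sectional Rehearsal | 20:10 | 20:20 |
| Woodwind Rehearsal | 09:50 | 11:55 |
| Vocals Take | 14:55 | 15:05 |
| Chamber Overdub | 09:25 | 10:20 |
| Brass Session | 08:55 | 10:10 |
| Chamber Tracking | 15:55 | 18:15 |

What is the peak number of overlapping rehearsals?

3

Sweep the timeline, counting +1 at each start and −1 at each end (ends before starts at a tie):
08:55 start Brass Session → 1
09:25 start Chamber Overdub → 2
09:50 start Woodwind Rehearsal → 3
10:10 end Brass Session → 2
10:20 end Chamber Overdub → 1
11:55 end Woodwind Rehearsal → 0
14:55 start Vocals Take → 1
15:05 end Vocals Take → 0
15:55 start Chamber Tracking → 1
18:15 end Chamber Tracking → 0
20:10 start Sectional Rehearsal → 1
20:20 end Sectional Rehearsal → 0
Peak is 3, at 09:50 (Brass Session, Chamber Overdub, Woodwind Rehearsal).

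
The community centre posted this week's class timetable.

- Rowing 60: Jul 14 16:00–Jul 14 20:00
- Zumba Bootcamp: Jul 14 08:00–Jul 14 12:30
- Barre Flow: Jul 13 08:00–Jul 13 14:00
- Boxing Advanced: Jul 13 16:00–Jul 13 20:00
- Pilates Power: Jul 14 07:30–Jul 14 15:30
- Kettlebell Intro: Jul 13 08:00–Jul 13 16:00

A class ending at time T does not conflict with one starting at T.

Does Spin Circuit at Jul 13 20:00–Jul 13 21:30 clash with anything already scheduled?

No — it doesn't clash with anything

Barre Flow: ends Jul 13 14:00 at or before Spin Circuit starts Jul 13 20:00 → clear.
Kettlebell Intro: ends Jul 13 16:00 at or before Spin Circuit starts Jul 13 20:00 → clear.
Boxing Advanced: ends Jul 13 20:00 at or before Spin Circuit starts Jul 13 20:00 → clear.
Pilates Power: starts Jul 14 07:30 at or after Spin Circuit ends Jul 13 21:30 → clear.
Zumba Bootcamp: starts Jul 14 08:00 at or after Spin Circuit ends Jul 13 21:30 → clear.
Rowing 60: starts Jul 14 16:00 at or after Spin Circuit ends Jul 13 21:30 → clear.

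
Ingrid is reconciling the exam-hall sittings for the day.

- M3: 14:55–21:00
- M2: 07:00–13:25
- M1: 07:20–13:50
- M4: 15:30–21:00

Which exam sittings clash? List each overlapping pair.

M1 & M2, M3 & M4

Check each pair: they overlap iff neither finishes before the other starts.
Sorted by start: M2, M1, M3, M4.
M1 starts before M2 ends → M2 and M1 overlap.
M3 starts after M2 ends, so M2 has no further overlaps.
M3 starts after M1 ends, so M1 has no further overlaps.
M4 starts before M3 ends → M3 and M4 overlap.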